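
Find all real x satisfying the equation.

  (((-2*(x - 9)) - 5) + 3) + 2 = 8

Step 1. [(((-2*(x - 9)) - 5) + 3) + 2 = 8] +2 is outermost — subtract 2 both sides ⇒ sub: ((-2*(x - 9)) - 5) + 3 = 6.
Step 2. [((-2*(x - 9)) - 5) + 3 = 6] 3 comes off first (subtract 3), so sub: (-2*(x - 9)) - 5 = 3.
Step 3. [(-2*(x - 9)) - 5 = 3] 5 comes off first (add 5) ⇒ sub: -2*(x - 9) = 8.
Step 4. [-2*(x - 9) = 8] LHS = -2·(…); ÷-2 both sides ⇒ div: x - 9 = -4.
Step 5. [x - 9 = -4] 9 comes off first (add 9) ⇒ sub: x = 5.

Answer: x ∈ {5}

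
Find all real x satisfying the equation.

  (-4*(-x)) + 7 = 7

Step 1. [(-4*(-x)) + 7 = 7] subtract 7: x sits inside (… + 7) ⇒ sub: -4*(-x) = 0.
Step 2. [-4*(-x) = 0] -4·(inner) — divide through by -4, so div: -x = 0.
Step 3. [-x = 0] leading − — multiply by −1 ⇒ neg: x = 0.

Answer: x ∈ {0}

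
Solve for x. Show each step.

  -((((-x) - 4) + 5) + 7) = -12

Step 1. [-((((-x) - 4) + 5) + 7) = -12] LHS negated; negate both sides, so neg: (((-x) - 4) + 5) + 7 = 12.
Step 2. [(((-x) - 4) + 5) + 7 = 12] peel the +7: subtract 7 from each side. So sub: ((-x) - 4) + 5 = 5.
Step 3. [((-x) - 4) + 5 = 5] peel the +5: subtract 5 from each side ⇒ sub: (-x) - 4 = 0.
Step 4. [(-x) - 4 = 0] add 4: x sits inside (… - 4), so sub: -x = 4.
Step 5. [-x = 4] leading − — multiply by −1. So neg: x = -4.

Answer: x ∈ {-4}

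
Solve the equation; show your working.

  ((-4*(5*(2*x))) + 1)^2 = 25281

Step 1. [((-4*(5*(2*x))) + 1)^2 = 25281] LHS squared, RHS 25281 ≥ 0: apply √ (±). So sqrt: (-4*(5*(2*x))) + 1 = 159 or -159.
Step 2. [(-4*(5*(2*x))) + 1 = 159 or -159] 1 comes off first (subtract 1), so sub: -4*(5*(2*x)) = 158 or -160.
Step 3. [-4*(5*(2*x)) = 158 or -160] -4 out front; divide by -4 ⇒ div: 5*(2*x) = -79/2 or 40.
Step 4. [5*(2*x) = -79/2 or 40] leading coefficient 5: divide by 5 ⇒ div: 2*x = -79/10 or 8.
Step 5. [2*x = -79/10 or 8] 2 out front; divide by 2, so div: x = -79/20 or 4.

Answer: x ∈ {-79/20, 4}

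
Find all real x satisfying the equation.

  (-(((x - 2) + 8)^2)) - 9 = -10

Step 1. [(-(((x - 2) + 8)^2)) - 9 = -10] -9 is outermost — add 9 both sides ⇒ sub: -(((x - 2) + 8)^2) = -1.
Step 2. [-(((x - 2) + 8)^2) = -1] flip signs both sides. So neg: ((x - 2) + 8)^2 = 1.
Step 3. [((x - 2) + 8)^2 = 1] √ both sides: 1 ≥ 0 gives two branches ⇒ sqrt: (x - 2) + 8 = 1 or -1.
Step 4. [(x - 2) + 8 = 1 or -1] the outer +8 inverts by subtracting 8. So sub: x - 2 = -7 or -9.
Step 5. [x - 2 = -7 or -9] 2 comes off first (add 2), so sub: x = -5 or -7.

Answer: x ∈ {-7, -5}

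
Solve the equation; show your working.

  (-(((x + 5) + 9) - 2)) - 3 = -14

Step 1. [(-(((x + 5) + 9) - 2)) - 3 = -14] -3 is outermost — add 3 both sides. So sub: -(((x + 5) + 9) - 2) = -11.
Step 2. [-(((x + 5) + 9) - 2) = -11] leading − — multiply by −1 ⇒ neg: ((x + 5) + 9) - 2 = 11.
Step 3. [((x + 5) + 9) - 2 = 11] -2 is outermost — add 2 both sides, so sub: (x + 5) + 9 = 13.
Step 4. [(x + 5) + 9 = 13] +9 is outermost — subtract 9 both sides ⇒ sub: x + 5 = 4.
Step 5. [x + 5 = 4] the outer +5 inverts by subtracting 5. So sub: x = -1.

Answer: x ∈ {-1}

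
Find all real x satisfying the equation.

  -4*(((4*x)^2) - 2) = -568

Step 1. [-4*(((4*x)^2) - 2) = -568] leading coefficient -4: divide by -4, so div: ((4*x)^2) - 2 = 142.
Step 2. [((4*x)^2) - 2 = 142] the outer -2 inverts by adding 2, so sub: (4*x)^2 = 144.
Step 3. [(4*x)^2 = 144] √ both sides: 144 ≥ 0 gives two branches. So sqrt: 4*x = 12 or -12.
Step 4. [4*x = 12 or -12] divide by the outer 4 ⇒ div: x = 3 or -3.

Answer: x ∈ {-3, 3}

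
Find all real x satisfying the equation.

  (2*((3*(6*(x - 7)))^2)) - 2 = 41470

Step 1. [(2*((3*(6*(x - 7)))^2)) - 2 = 41470] 2 | LHS and 2 | 41470: pull 2 out ⇒ factor: ((3*(6*(x - 7)))^2) - 1 = 20735.
Step 2. [((3*(6*(x - 7)))^2) - 1 = 20735] add 1: x sits inside (… - 1), so sub: (3*(6*(x - 7)))^2 = 20736.
Step 3. [(3*(6*(x - 7)))^2 = 20736] √ both sides: 20736 ≥ 0 gives two branches. So sqrt: 3*(6*(x - 7)) = 144 or -144.
Step 4. [3*(6*(x - 7)) = 144 or -144] 3 out front; divide by 3. So div: 6*(x - 7) = 48 or -48.
Step 5. [6*(x - 7) = 48 or -48] 6 out front; divide by 6 ⇒ div: x - 7 = 8 or -8.
Step 6. [x - 7 = 8 or -8] -7 is outermost — add 7 both sides ⇒ sub: x = 15 or -1.

Answer: x ∈ {-1, 15}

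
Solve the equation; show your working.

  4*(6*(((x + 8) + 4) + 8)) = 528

Step 1. [4*(6*(((x + 8) + 4) + 8)) = 528] divide by the outer 4 ⇒ div: 6*(((x + 8) + 4) + 8) = 132.
Step 2. [6*(((x + 8) + 4) + 8) = 132] leading coefficient 6: divide by 6 ⇒ div: ((x + 8) + 4) + 8 = 22.
Step 3. [((x + 8) + 4) + 8 = 22] 8 comes off first (subtract 8) ⇒ sub: (x + 8) + 4 = 14.
Step 4. [(x + 8) + 4 = 14] the outer +4 inverts by subtracting 4, so sub: x + 8 = 10.
Step 5. [x + 8 = 10] subtract 8: x sits inside (… + 8). So sub: x = 2.

Answer: x ∈ {2}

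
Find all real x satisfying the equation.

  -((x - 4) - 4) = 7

Step 1. [-((x - 4) - 4) = 7] flip signs both sides ⇒ neg: (x - 4) - 4 = -7.
Step 2. [(x - 4) - 4 = -7] 4 comes off first (add 4). So sub: x - 4 = -3.
Step 3. [x - 4 = -3] add 4: x sits inside (… - 4) ⇒ sub: x = 1.

Answer: x ∈ {1}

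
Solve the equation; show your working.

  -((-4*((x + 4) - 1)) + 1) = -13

Step 1. [-((-4*((x + 4) - 1)) + 1) = -13] leading − — multiply by −1, so neg: (-4*((x + 4) - 1)) + 1 = 13.
Step 2. [(-4*((x + 4) - 1)) + 1 = 13] the outer +1 inverts by subtracting 1, so sub: -4*((x + 4) - 1) = 12.
Step 3. [-4*((x + 4) - 1) = 12] divide by the outer -4, so div: (x + 4) - 1 = -3.
Step 4. [(x + 4) - 1 = -3] -1 is outermost — add 1 both sides. So sub: x + 4 = -2.
Step 5. [x + 4 = -2] the outer +4 inverts by subtracting 4, so sub: x = -6.

Answer: x ∈ {-6}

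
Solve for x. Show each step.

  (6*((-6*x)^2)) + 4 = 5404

Step 1. [(6*((-6*x)^2)) + 4 = 5404] +4 is outermost — subtract 4 both sides, so sub: 6*((-6*x)^2) = 5400.
Step 2. [6*((-6*x)^2) = 5400] 6 out front; divide by 6 ⇒ div: (-6*x)^2 = 900.
Step 3. [(-6*x)^2 = 900] LHS squared, RHS 900 ≥ 0: apply √ (±), so sqrt: -6*x = 30 or -30.
Step 4. [-6*x = 30 or -30] divide by the outer -6 ⇒ div: x = -5 or 5.

Answer: x ∈ {-5, 5}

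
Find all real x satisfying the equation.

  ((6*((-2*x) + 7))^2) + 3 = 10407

Step 1. [((6*((-2*x) + 7))^2) + 3 = 10407] peel the +3: subtract 3 from each side ⇒ sub: (6*((-2*x) + 7))^2 = 10404.
Step 2. [(6*((-2*x) + 7))^2 = 10404] 10404 ≥ 0, LHS is (·)² — take ±√ ⇒ sqrt: 6*((-2*x) + 7) = 102 or -102.
Step 3. [6*((-2*x) + 7) = 102 or -102] LHS = 6·(…); ÷6 both sides ⇒ div: (-2*x) + 7 = 17 or -17.
Step 4. [(-2*x) + 7 = 17 or -17] 7 comes off first (subtract 7) ⇒ sub: -2*x = 10 or -24.
Step 5. [-2*x = 10 or -24] divide by the outer -2 ⇒ div: x = -5 or 12.

Answer: x ∈ {-5, 12}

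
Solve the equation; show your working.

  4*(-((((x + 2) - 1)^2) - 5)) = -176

Step 1. [4*(-((((x + 2) - 1)^2) - 5)) = -176] 4 out front; divide by 4. So div: -((((x + 2) - 1)^2) - 5) = -44.
Step 2. [-((((x + 2) - 1)^2) - 5) = -44] flip signs both sides. So neg: (((x + 2) - 1)^2) - 5 = 44.
Step 3. [(((x + 2) - 1)^2) - 5 = 44] -5 is outermost — add 5 both sides, so sub: ((x + 2) - 1)^2 = 49.
Step 4. [((x + 2) - 1)^2 = 49] 49 ≥ 0, LHS is (·)² — take ±√. So sqrt: (x + 2) - 1 = 7 or -7.
Step 5. [(x + 2) - 1 = 7 or -7] peel the -1: add 1 from each side. So sub: x + 2 = 8 or -6.
Step 6. [x + 2 = 8 or -6] subtract 2: x sits inside (… + 2) ⇒ sub: x = 6 or -8.

Answer: x ∈ {-8, 6}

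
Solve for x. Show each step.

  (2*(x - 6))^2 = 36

Step 1. [(2*(x - 6))^2 = 36] 36 ≥ 0, LHS is (·)² — take ±√. So sqrt: 2*(x - 6) = 6 or -6.
Step 2. [2*(x - 6) = 6 or -6] divide by the outer 2. So div: x - 6 = 3 or -3.
Step 3. [x - 6 = 3 or -3] peel the -6: add 6 from each side, so sub: x = 9 or 3.

Answer: x ∈ {3, 9}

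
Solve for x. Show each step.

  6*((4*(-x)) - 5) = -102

Step 1. [6*((4*(-x)) - 5) = -102] divide by the outer 6, so div: (4*(-x)) - 5 = -17.
Step 2. [(4*(-x)) - 5 = -17] peel the -5: add 5 from each side ⇒ sub: 4*(-x) = -12.
Step 3. [4*(-x) = -12] 4·(inner) — divide through by 4 ⇒ div: -x = -3.
Step 4. [-x = -3] leading − — multiply by −1 ⇒ neg: x = 3.

Answer: x ∈ {3}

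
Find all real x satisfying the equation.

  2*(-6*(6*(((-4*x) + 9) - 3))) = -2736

Step 1. [2*(-6*(6*(((-4*x) + 9) - 3))) = -2736] divide by the outer 2. So div: -6*(6*(((-4*x) + 9) - 3)) = -1368.
Step 2. [-6*(6*(((-4*x) + 9) - 3)) = -1368] -6 out front; divide by -6 ⇒ div: 6*(((-4*x) + 9) - 3) = 228.
Step 3. [6*(((-4*x) + 9) - 3) = 228] leading coefficient 6: divide by 6 ⇒ div: ((-4*x) + 9) - 3 = 38.
Step 4. [((-4*x) + 9) - 3 = 38] peel the -3: add 3 from each side ⇒ sub: (-4*x) + 9 = 41.
Step 5. [(-4*x) + 9 = 41] subtract 9: x sits inside (… + 9). So sub: -4*x = 32.
Step 6. [-4*x = 32] LHS = -4·(…); ÷-4 both sides ⇒ div: x = -8.

Answer: x ∈ {-8}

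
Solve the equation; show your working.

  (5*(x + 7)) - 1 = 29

Step 1. [(5*(x + 7)) - 1 = 29] 1 comes off first (add 1). So sub: 5*(x + 7) = 30.
Step 2. [5*(x + 7) = 30] leading coefficient 5: divide by 5 ⇒ div: x + 7 = 6.
Step 3. [x + 7 = 6] peel the +7: subtract 7 from each side, so sub: x = -1.

Answer: x ∈ {-1}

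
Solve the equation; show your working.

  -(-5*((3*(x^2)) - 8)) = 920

Step 1. [-(-5*((3*(x^2)) - 8)) = 920] leading − — multiply by −1. So neg: -5*((3*(x^2)) - 8) = -920.
Step 2. [-5*((3*(x^2)) - 8) = -920] leading coefficient -5: divide by -5, so div: (3*(x^2)) - 8 = 184.
Step 3. [(3*(x^2)) - 8 = 184] add 8: x sits inside (… - 8). So sub: 3*(x^2) = 192.
Step 4. [3*(x^2) = 192] LHS = 3·(…); ÷3 both sides, so div: x^2 = 64.
Step 5. [x^2 = 64] 64 ≥ 0, LHS is (·)² — take ±√ ⇒ sqrt: x = 8 or -8.

Answer: x ∈ {-8, 8}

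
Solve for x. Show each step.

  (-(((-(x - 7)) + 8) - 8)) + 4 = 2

Step 1. [(-(((-(x - 7)) + 8) - 8)) + 4 = 2] peel the +4: subtract 4 from each side, so sub: -(((-(x - 7)) + 8) - 8) = -2.
Step 2. [-(((-(x - 7)) + 8) - 8) = -2] flip signs both sides. So neg: ((-(x - 7)) + 8) - 8 = 2.
Step 3. [((-(x - 7)) + 8) - 8 = 2] add 8: x sits inside (… - 8), so sub: (-(x - 7)) + 8 = 10.
Step 4. [(-(x - 7)) + 8 = 10] 8 comes off first (subtract 8) ⇒ sub: -(x - 7) = 2.
Step 5. [-(x - 7) = 2] flip signs both sides ⇒ neg: x - 7 = -2.
Step 6. [x - 7 = -2] peel the -7: add 7 from each side, so sub: x = 5.

Answer: x ∈ {5}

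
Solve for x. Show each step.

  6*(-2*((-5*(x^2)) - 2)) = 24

Step 1. [6*(-2*((-5*(x^2)) - 2)) = 24] 6 out front; divide by 6. So div: -2*((-5*(x^2)) - 2) = 4.
Step 2. [-2*((-5*(x^2)) - 2) = 4] -2·(inner) — divide through by -2. So div: (-5*(x^2)) - 2 = -2.
Step 3. [(-5*(x^2)) - 2 = -2] the outer -2 inverts by adding 2, so sub: -5*(x^2) = 0.
Step 4. [-5*(x^2) = 0] LHS = -5·(…); ÷-5 both sides. So div: x^2 = 0.
Step 5. [x^2 = 0] LHS squared, RHS 0 ≥ 0: apply √ (±), so sqrt: x = 0.

Answer: x ∈ {0}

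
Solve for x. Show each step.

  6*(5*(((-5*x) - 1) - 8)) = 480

Step 1. [6*(5*(((-5*x) - 1) - 8)) = 480] LHS = 6·(…); ÷6 both sides ⇒ div: 5*(((-5*x) - 1) - 8) = 80.
Step 2. [5*(((-5*x) - 1) - 8) = 80] 5 out front; divide by 5 ⇒ div: ((-5*x) - 1) - 8 = 16.
Step 3. [((-5*x) - 1) - 8 = 16] -8 is outermost — add 8 both sides. So sub: (-5*x) - 1 = 24.
Step 4. [(-5*x) - 1 = 24] peel the -1: add 1 from each side. So sub: -5*x = 25.
Step 5. [-5*x = 25] divide by the outer -5. So div: x = -5.

Answer: x ∈ {-5}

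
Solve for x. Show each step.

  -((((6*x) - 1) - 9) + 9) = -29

Step 1. [-((((6*x) - 1) - 9) + 9) = -29] LHS negated; negate both sides. So neg: (((6*x) - 1) - 9) + 9 = 29.
Step 2. [(((6*x) - 1) - 9) + 9 = 29] 9 comes off first (subtract 9). So sub: ((6*x) - 1) - 9 = 20.
Step 3. [((6*x) - 1) - 9 = 20] the outer -9 inverts by adding 9, so sub: (6*x) - 1 = 29.
Step 4. [(6*x) - 1 = 29] the outer -1 inverts by adding 1, so sub: 6*x = 30.
Step 5. [6*x = 30] 6·(inner) — divide through by 6. So div: x = 5.

Answer: x ∈ {5}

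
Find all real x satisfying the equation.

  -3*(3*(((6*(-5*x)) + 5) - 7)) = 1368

Step 1. [-3*(3*(((6*(-5*x)) + 5) - 7)) = 1368] -3·(inner) — divide through by -3 ⇒ div: 3*(((6*(-5*x)) + 5) - 7) = -456.
Step 2. [3*(((6*(-5*x)) + 5) - 7) = -456] 3 out front; divide by 3 ⇒ div: ((6*(-5*x)) + 5) - 7 = -152.
Step 3. [((6*(-5*x)) + 5) - 7 = -152] peel the -7: add 7 from each side. So sub: (6*(-5*x)) + 5 = -145.
Step 4. [(6*(-5*x)) + 5 = -145] subtract 5: x sits inside (… + 5). So sub: 6*(-5*x) = -150.
Step 5. [6*(-5*x) = -150] 6·(inner) — divide through by 6. So div: -5*x = -25.
Step 6. [-5*x = -25] LHS = -5·(…); ÷-5 both sides ⇒ div: x = 5.

Answer: x ∈ {5}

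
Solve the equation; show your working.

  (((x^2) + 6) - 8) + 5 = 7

Step 1. [(((x^2) + 6) - 8) + 5 = 7] subtract 5: x sits inside (… + 5). So sub: ((x^2) + 6) - 8 = 2.
Step 2. [((x^2) + 6) - 8 = 2] peel the -8: add 8 from each side, so sub: (x^2) + 6 = 10.
Step 3. [(x^2) + 6 = 10] peel the +6: subtract 6 from each side. So sub: x^2 = 4.
Step 4. [x^2 = 4] √ both sides: 4 ≥ 0 gives two branches. So sqrt: x = 2 or -2.

Answer: x ∈ {-2, 2}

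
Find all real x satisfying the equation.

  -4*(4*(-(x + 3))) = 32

Step 1. [-4*(4*(-(x + 3))) = 32] leading coefficient -4: divide by -4 ⇒ div: 4*(-(x + 3)) = -8.
Step 2. [4*(-(x + 3)) = -8] 4·(inner) — divide through by 4. So div: -(x + 3) = -2.
Step 3. [-(x + 3) = -2] LHS negated; negate both sides ⇒ neg: x + 3 = 2.
Step 4. [x + 3 = 2] 3 comes off first (subtract 3) ⇒ sub: x = -1.

Answer: x ∈ {-1}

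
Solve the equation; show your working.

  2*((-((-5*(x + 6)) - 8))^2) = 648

Step 1. [2*((-((-5*(x + 6)) - 8))^2) = 648] 2·(inner) — divide through by 2. So div: (-((-5*(x + 6)) - 8))^2 = 324.
Step 2. [(-((-5*(x + 6)) - 8))^2 = 324] LHS squared, RHS 324 ≥ 0: apply √ (±). So sqrt: -((-5*(x + 6)) - 8) = 18 or -18.
Step 3. [-((-5*(x + 6)) - 8) = 18 or -18] leading − — multiply by −1. So neg: (-5*(x + 6)) - 8 = -18 or 18.
Step 4. [(-5*(x + 6)) - 8 = -18 or 18] -8 is outermost — add 8 both sides. So sub: -5*(x + 6) = -10 or 26.
Step 5. [-5*(x + 6) = -10 or 26] -5·(inner) — divide through by -5. So div: x + 6 = 2 or -26/5.
Step 6. [x + 6 = 2 or -26/5] +6 is outermost — subtract 6 both sides ⇒ sub: x = -4 or -56/5.

Answer: x ∈ {-56/5, -4}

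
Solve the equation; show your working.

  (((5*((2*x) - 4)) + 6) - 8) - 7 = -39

Step 1. [(((5*((2*x) - 4)) + 6) - 8) - 7 = -39] add 7: x sits inside (… - 7) ⇒ sub: ((5*((2*x) - 4)) + 6) - 8 = -32.
Step 2. [((5*((2*x) - 4)) + 6) - 8 = -32] add 8: x sits inside (… - 8), so sub: (5*((2*x) - 4)) + 6 = -24.
Step 3. [(5*((2*x) - 4)) + 6 = -24] +6 is outermost — subtract 6 both sides, so sub: 5*((2*x) - 4) = -30.
Step 4. [5*((2*x) - 4) = -30] leading coefficient 5: divide by 5 ⇒ div: (2*x) - 4 = -6.
Step 5. [(2*x) - 4 = -6] 4 comes off first (add 4), so sub: 2*x = -2.
Step 6. [2*x = -2] LHS = 2·(…); ÷2 both sides. So div: x = -1.

Answer: x ∈ {-1}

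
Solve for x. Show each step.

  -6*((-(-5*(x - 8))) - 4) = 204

Step 1. [-6*((-(-5*(x - 8))) - 4) = 204] divide by the outer -6, so div: (-(-5*(x - 8))) - 4 = -34.
Step 2. [(-(-5*(x - 8))) - 4 = -34] peel the -4: add 4 from each side ⇒ sub: -(-5*(x - 8)) = -30.
Step 3. [-(-5*(x - 8)) = -30] leading − — multiply by −1. So neg: -5*(x - 8) = 30.
Step 4. [-5*(x - 8) = 30] leading coefficient -5: divide by -5 ⇒ div: x - 8 = -6.
Step 5. [x - 8 = -6] peel the -8: add 8 from each side, so sub: x = 2.

Answer: x ∈ {2}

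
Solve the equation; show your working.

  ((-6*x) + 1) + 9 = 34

Step 1. [((-6*x) + 1) + 9 = 34] subtract 9: x sits inside (… + 9). So sub: (-6*x) + 1 = 25.
Step 2. [(-6*x) + 1 = 25] peel the +1: subtract 1 from each side. So sub: -6*x = 24.
Step 3. [-6*x = 24] -6 out front; divide by -6. So div: x = -4.

Answer: x ∈ {-4}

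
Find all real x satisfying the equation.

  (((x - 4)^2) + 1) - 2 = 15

Step 1. [(((x - 4)^2) + 1) - 2 = 15] add 2: x sits inside (… - 2) ⇒ sub: ((x - 4)^2) + 1 = 17.
Step 2. [((x - 4)^2) + 1 = 17] peel the +1: subtract 1 from each side. So sub: (x - 4)^2 = 16.
Step 3. [(x - 4)^2 = 16] √ both sides: 16 ≥ 0 gives two branches. So sqrt: x - 4 = 4 or -4.
Step 4. [x - 4 = 4 or -4] the outer -4 inverts by adding 4, so sub: x = 8 or 0.

Answer: x ∈ {0, 8}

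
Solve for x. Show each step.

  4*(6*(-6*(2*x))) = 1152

Step 1. [4*(6*(-6*(2*x))) = 1152] LHS = 4·(…); ÷4 both sides ⇒ div: 6*(-6*(2*x)) = 288.
Step 2. [6*(-6*(2*x)) = 288] divide by the outer 6, so div: -6*(2*x) = 48.
Step 3. [-6*(2*x) = 48] leading coefficient -6: divide by -6. So div: 2*x = -8.
Step 4. [2*x = -8] LHS = 2·(…); ÷2 both sides, so div: x = -4.

Answer: x ∈ {-4}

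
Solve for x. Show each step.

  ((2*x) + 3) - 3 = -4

Step 1. [((2*x) + 3) - 3 = -4] -3 is outermost — add 3 both sides ⇒ sub: (2*x) + 3 = -1.
Step 2. [(2*x) + 3 = -1] the outer +3 inverts by subtracting 3 ⇒ sub: 2*x = -4.
Step 3. [2*x = -4] 2 out front; divide by 2. So div: x = -2.

Answer: x ∈ {-2}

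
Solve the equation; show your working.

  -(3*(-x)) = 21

Step 1. [-(3*(-x)) = 21] flip signs both sides ⇒ neg: 3*(-x) = -21.
Step 2. [3*(-x) = -21] LHS = 3·(…); ÷3 both sides. So div: -x = -7.
Step 3. [-x = -7] flip signs both sides, so neg: x = 7.

Answer: x ∈ {7}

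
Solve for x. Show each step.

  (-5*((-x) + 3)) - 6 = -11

Step 1. [(-5*((-x) + 3)) - 6 = -11] -6 is outermost — add 6 both sides. So sub: -5*((-x) + 3) = -5.
Step 2. [-5*((-x) + 3) = -5] LHS = -5·(…); ÷-5 both sides. So div: (-x) + 3 = 1.
Step 3. [(-x) + 3 = 1] +3 is outermost — subtract 3 both sides. So sub: -x = -2.
Step 4. [-x = -2] flip signs both sides. So neg: x = 2.

Answer: x ∈ {2}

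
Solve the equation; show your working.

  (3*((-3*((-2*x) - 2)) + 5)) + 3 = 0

Step 1. [(3*((-3*((-2*x) - 2)) + 5)) + 3 = 0] 3 | LHS and 3 | 0: pull 3 out ⇒ factor: ((-3*((-2*x) - 2)) + 5) + 1 = 0.
Step 2. [((-3*((-2*x) - 2)) + 5) + 1 = 0] the outer +1 inverts by subtracting 1, so sub: (-3*((-2*x) - 2)) + 5 = -1.
Step 3. [(-3*((-2*x) - 2)) + 5 = -1] peel the +5: subtract 5 from each side ⇒ sub: -3*((-2*x) - 2) = -6.
Step 4. [-3*((-2*x) - 2) = -6] -3·(inner) — divide through by -3 ⇒ div: (-2*x) - 2 = 2.
Step 5. [(-2*x) - 2 = 2] -2 divides every term; factor it out, so factor: x + 1 = -1.
Step 6. [x + 1 = -1] +1 is outermost — subtract 1 both sides, so sub: x = -2.

Answer: x ∈ {-2}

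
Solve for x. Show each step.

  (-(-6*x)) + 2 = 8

Step 1. [(-(-6*x)) + 2 = 8] peel the +2: subtract 2 from each side. So sub: -(-6*x) = 6.
Step 2. [-(-6*x) = 6] flip signs both sides ⇒ neg: -6*x = -6.
Step 3. [-6*x = -6] leading coefficient -6: divide by -6, so div: x = 1.

Answer: x ∈ {1}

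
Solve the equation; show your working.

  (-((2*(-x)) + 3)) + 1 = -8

Step 1. [(-((2*(-x)) + 3)) + 1 = -8] +1 is outermost — subtract 1 both sides, so sub: -((2*(-x)) + 3) = -9.
Step 2. [-((2*(-x)) + 3) = -9] LHS negated; negate both sides, so neg: (2*(-x)) + 3 = 9.
Step 3. [(2*(-x)) + 3 = 9] peel the +3: subtract 3 from each side, so sub: 2*(-x) = 6.
Step 4. [2*(-x) = 6] leading coefficient 2: divide by 2, so div: -x = 3.
Step 5. [-x = 3] flip signs both sides ⇒ neg: x = -3.

Answer: x ∈ {-3}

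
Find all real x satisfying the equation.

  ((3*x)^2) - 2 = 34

Step 1. [((3*x)^2) - 2 = 34] -2 is outermost — add 2 both sides. So sub: (3*x)^2 = 36.
Step 2. [(3*x)^2 = 36] LHS squared, RHS 36 ≥ 0: apply √ (±) ⇒ sqrt: 3*x = 6 or -6.
Step 3. [3*x = 6 or -6] 3 out front; divide by 3 ⇒ div: x = 2 or -2.

Answer: x ∈ {-2, 2}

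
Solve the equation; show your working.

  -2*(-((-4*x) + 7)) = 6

Step 1. [-2*(-((-4*x) + 7)) = 6] -2 out front; divide by -2 ⇒ div: -((-4*x) + 7) = -3.
Step 2. [-((-4*x) + 7) = -3] flip signs both sides, so neg: (-4*x) + 7 = 3.
Step 3. [(-4*x) + 7 = 3] +7 is outermost — subtract 7 both sides. So sub: -4*x = -4.
Step 4. [-4*x = -4] LHS = -4·(…); ÷-4 both sides, so div: x = 1.

Answer: x ∈ {1}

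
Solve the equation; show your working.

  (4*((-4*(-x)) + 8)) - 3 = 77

Step 1. [(4*((-4*(-x)) + 8)) - 3 = 77] -3 is outermost — add 3 both sides ⇒ sub: 4*((-4*(-x)) + 8) = 80.
Step 2. [4*((-4*(-x)) + 8) = 80] LHS = 4·(…); ÷4 both sides, so div: (-4*(-x)) + 8 = 20.
Step 3. [(-4*(-x)) + 8 = 20] -4 divides every term; factor it out. So factor: (-x) - 2 = -5.
Step 4. [(-x) - 2 = -5] add 2: x sits inside (… - 2). So sub: -x = -3.
Step 5. [-x = -3] leading − — multiply by −1, so neg: x = 3.

Answer: x ∈ {3}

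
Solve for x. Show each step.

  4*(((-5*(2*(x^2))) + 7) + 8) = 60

Step 1. [4*(((-5*(2*(x^2))) + 7) + 8) = 60] leading coefficient 4: divide by 4 ⇒ div: ((-5*(2*(x^2))) + 7) + 8 = 15.
Step 2. [((-5*(2*(x^2))) + 7) + 8 = 15] 8 comes off first (subtract 8), so sub: (-5*(2*(x^2))) + 7 = 7.
Step 3. [(-5*(2*(x^2))) + 7 = 7] peel the +7: subtract 7 from each side ⇒ sub: -5*(2*(x^2)) = 0.
Step 4. [-5*(2*(x^2)) = 0] -5 out front; divide by -5 ⇒ div: 2*(x^2) = 0.
Step 5. [2*(x^2) = 0] LHS = 2·(…); ÷2 both sides, so div: x^2 = 0.
Step 6. [x^2 = 0] LHS squared, RHS 0 ≥ 0: apply √ (±), so sqrt: x = 0.

Answer: x ∈ {0}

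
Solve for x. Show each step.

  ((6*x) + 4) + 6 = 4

Step 1. [((6*x) + 4) + 6 = 4] peel the +6: subtract 6 from each side, so sub: (6*x) + 4 = -2.
Step 2. [(6*x) + 4 = -2] subtract 4: x sits inside (… + 4). So sub: 6*x = -6.
Step 3. [6*x = -6] 6 out front; divide by 6 ⇒ div: x = -1.

Answer: x ∈ {-1}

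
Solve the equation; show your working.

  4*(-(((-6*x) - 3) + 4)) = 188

Step 1. [4*(-(((-6*x) - 3) + 4)) = 188] leading coefficient 4: divide by 4, so div: -(((-6*x) - 3) + 4) = 47.
Step 2. [-(((-6*x) - 3) + 4) = 47] leading − — multiply by −1, so neg: ((-6*x) - 3) + 4 = -47.
Step 3. [((-6*x) - 3) + 4 = -47] 4 comes off first (subtract 4), so sub: (-6*x) - 3 = -51.
Step 4. [(-6*x) - 3 = -51] the outer -3 inverts by adding 3. So sub: -6*x = -48.
Step 5. [-6*x = -48] leading coefficient -6: divide by -6, so div: x = 8.

Answer: x ∈ {8}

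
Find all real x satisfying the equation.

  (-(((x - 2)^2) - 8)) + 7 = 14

Step 1. [(-(((x - 2)^2) - 8)) + 7 = 14] the outer +7 inverts by subtracting 7. So sub: -(((x - 2)^2) - 8) = 7.
Step 2. [-(((x - 2)^2) - 8) = 7] flip signs both sides ⇒ neg: ((x - 2)^2) - 8 = -7.
Step 3. [((x - 2)^2) - 8 = -7] -8 is outermost — add 8 both sides. So sub: (x - 2)^2 = 1.
Step 4. [(x - 2)^2 = 1] 1 ≥ 0, LHS is (·)² — take ±√ ⇒ sqrt: x - 2 = 1 or -1.
Step 5. [x - 2 = 1 or -1] peel the -2: add 2 from each side, so sub: x = 3 or 1.

Answer: x ∈ {1, 3}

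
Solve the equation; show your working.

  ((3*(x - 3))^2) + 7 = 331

Step 1. [((3*(x - 3))^2) + 7 = 331] the outer +7 inverts by subtracting 7, so sub: (3*(x - 3))^2 = 324.
Step 2. [(3*(x - 3))^2 = 324] LHS squared, RHS 324 ≥ 0: apply √ (±), so sqrt: 3*(x - 3) = 18 or -18.
Step 3. [3*(x - 3) = 18 or -18] LHS = 3·(…); ÷3 both sides ⇒ div: x - 3 = 6 or -6.
Step 4. [x - 3 = 6 or -6] add 3: x sits inside (… - 3). So sub: x = 9 or -3.

Answer: x ∈ {-3, 9}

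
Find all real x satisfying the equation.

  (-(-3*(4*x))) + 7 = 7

Step 1. [(-(-3*(4*x))) + 7 = 7] the outer +7 inverts by subtracting 7, so sub: -(-3*(4*x)) = 0.
Step 2. [-(-3*(4*x)) = 0] leading − — multiply by −1, so neg: -3*(4*x) = 0.
Step 3. [-3*(4*x) = 0] -3 out front; divide by -3 ⇒ div: 4*x = 0.
Step 4. [4*x = 0] 4 out front; divide by 4, so div: x = 0.

Answer: x ∈ {0}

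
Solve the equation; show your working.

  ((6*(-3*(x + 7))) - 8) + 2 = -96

Step 1. [((6*(-3*(x + 7))) - 8) + 2 = -96] subtract 2: x sits inside (… + 2) ⇒ sub: (6*(-3*(x + 7))) - 8 = -98.
Step 2. [(6*(-3*(x + 7))) - 8 = -98] the outer -8 inverts by adding 8. So sub: 6*(-3*(x + 7)) = -90.
Step 3. [6*(-3*(x + 7)) = -90] LHS = 6·(…); ÷6 both sides. So div: -3*(x + 7) = -15.
Step 4. [-3*(x + 7) = -15] -3 out front; divide by -3 ⇒ div: x + 7 = 5.
Step 5. [x + 7 = 5] peel the +7: subtract 7 from each side. So sub: x = -2.

Answer: x ∈ {-2}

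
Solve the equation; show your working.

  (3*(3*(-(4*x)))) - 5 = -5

Step 1. [(3*(3*(-(4*x)))) - 5 = -5] -5 is outermost — add 5 both sides. So sub: 3*(3*(-(4*x))) = 0.
Step 2. [3*(3*(-(4*x))) = 0] divide by the outer 3. So div: 3*(-(4*x)) = 0.
Step 3. [3*(-(4*x)) = 0] leading coefficient 3: divide by 3 ⇒ div: -(4*x) = 0.
Step 4. [-(4*x) = 0] flip signs both sides. So neg: 4*x = 0.
Step 5. [4*x = 0] 4 out front; divide by 4. So div: x = 0.

Answer: x ∈ {0}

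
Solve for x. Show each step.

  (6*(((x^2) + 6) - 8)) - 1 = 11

Step 1. [(6*(((x^2) + 6) - 8)) - 1 = 11] -1 is outermost — add 1 both sides, so sub: 6*(((x^2) + 6) - 8) = 12.
Step 2. [6*(((x^2) + 6) - 8) = 12] LHS = 6·(…); ÷6 both sides. So div: ((x^2) + 6) - 8 = 2.
Step 3. [((x^2) + 6) - 8 = 2] peel the -8: add 8 from each side. So sub: (x^2) + 6 = 10.
Step 4. [(x^2) + 6 = 10] peel the +6: subtract 6 from each side ⇒ sub: x^2 = 4.
Step 5. [x^2 = 4] √ both sides: 4 ≥ 0 gives two branches ⇒ sqrt: x = 2 or -2.

Answer: x ∈ {-2, 2}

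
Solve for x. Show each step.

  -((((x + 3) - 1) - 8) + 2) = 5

Step 1. [-((((x + 3) - 1) - 8) + 2) = 5] LHS negated; negate both sides. So neg: (((x + 3) - 1) - 8) + 2 = -5.
Step 2. [(((x + 3) - 1) - 8) + 2 = -5] 2 comes off first (subtract 2), so sub: ((x + 3) - 1) - 8 = -7.
Step 3. [((x + 3) - 1) - 8 = -7] 8 comes off first (add 8), so sub: (x + 3) - 1 = 1.
Step 4. [(x + 3) - 1 = 1] peel the -1: add 1 from each side ⇒ sub: x + 3 = 2.
Step 5. [x + 3 = 2] 3 comes off first (subtract 3) ⇒ sub: x = -1.

Answer: x ∈ {-1}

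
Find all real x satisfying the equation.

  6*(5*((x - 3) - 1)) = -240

Step 1. [6*(5*((x - 3) - 1)) = -240] divide by the outer 6, so div: 5*((x - 3) - 1) = -40.
Step 2. [5*((x - 3) - 1) = -40] 5·(inner) — divide through by 5. So div: (x - 3) - 1 = -8.
Step 3. [(x - 3) - 1 = -8] 1 comes off first (add 1) ⇒ sub: x - 3 = -7.
Step 4. [x - 3 = -7] add 3: x sits inside (… - 3), so sub: x = -4.

Answer: x ∈ {-4}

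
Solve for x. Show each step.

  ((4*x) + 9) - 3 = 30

Step 1. [((4*x) + 9) - 3 = 30] -3 is outermost — add 3 both sides ⇒ sub: (4*x) + 9 = 33.
Step 2. [(4*x) + 9 = 33] subtract 9: x sits inside (… + 9), so sub: 4*x = 24.
Step 3. [4*x = 24] leading coefficient 4: divide by 4 ⇒ div: x = 6.

Answer: x ∈ {6}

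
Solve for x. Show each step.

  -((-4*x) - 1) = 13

Step 1. [-((-4*x) - 1) = 13] flip signs both sides. So neg: (-4*x) - 1 = -13.
Step 2. [(-4*x) - 1 = -13] the outer -1 inverts by adding 1. So sub: -4*x = -12.
Step 3. [-4*x = -12] leading coefficient -4: divide by -4, so div: x = 3.

Answer: x ∈ {3}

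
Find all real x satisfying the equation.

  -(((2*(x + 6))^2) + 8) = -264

Step 1. [-(((2*(x + 6))^2) + 8) = -264] LHS negated; negate both sides ⇒ neg: ((2*(x + 6))^2) + 8 = 264.
Step 2. [((2*(x + 6))^2) + 8 = 264] the outer +8 inverts by subtracting 8, so sub: (2*(x + 6))^2 = 256.
Step 3. [(2*(x + 6))^2 = 256] LHS squared, RHS 256 ≥ 0: apply √ (±) ⇒ sqrt: 2*(x + 6) = 16 or -16.
Step 4. [2*(x + 6) = 16 or -16] 2 out front; divide by 2, so div: x + 6 = 8 or -8.
Step 5. [x + 6 = 8 or -8] +6 is outermost — subtract 6 both sides ⇒ sub: x = 2 or -14.

Answer: x ∈ {-14, 2}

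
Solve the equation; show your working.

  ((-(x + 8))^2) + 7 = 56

Step 1. [((-(x + 8))^2) + 7 = 56] peel the +7: subtract 7 from each side. So sub: (-(x + 8))^2 = 49.
Step 2. [(-(x + 8))^2 = 49] 49 ≥ 0, LHS is (·)² — take ±√, so sqrt: -(x + 8) = 7 or -7.
Step 3. [-(x + 8) = 7 or -7] leading − — multiply by −1 ⇒ neg: x + 8 = -7 or 7.
Step 4. [x + 8 = -7 or 7] 8 comes off first (subtract 8) ⇒ sub: x = -15 or -1.

Answer: x ∈ {-15, -1}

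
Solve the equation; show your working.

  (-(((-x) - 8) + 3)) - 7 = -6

Step 1. [(-(((-x) - 8) + 3)) - 7 = -6] peel the -7: add 7 from each side ⇒ sub: -(((-x) - 8) + 3) = 1.
Step 2. [-(((-x) - 8) + 3) = 1] flip signs both sides. So neg: ((-x) - 8) + 3 = -1.
Step 3. [((-x) - 8) + 3 = -1] peel the +3: subtract 3 from each side ⇒ sub: (-x) - 8 = -4.
Step 4. [(-x) - 8 = -4] -8 is outermost — add 8 both sides ⇒ sub: -x = 4.
Step 5. [-x = 4] leading − — multiply by −1. So neg: x = -4.

Answer: x ∈ {-4}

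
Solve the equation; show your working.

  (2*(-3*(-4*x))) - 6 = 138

Step 1. [(2*(-3*(-4*x))) - 6 = 138] 2 | LHS and 2 | 138: pull 2 out ⇒ factor: (-3*(-4*x)) - 3 = 69.
Step 2. [(-3*(-4*x)) - 3 = 69] peel the -3: add 3 from each side ⇒ sub: -3*(-4*x) = 72.
Step 3. [-3*(-4*x) = 72] divide by the outer -3, so div: -4*x = -24.
Step 4. [-4*x = -24] LHS = -4·(…); ÷-4 both sides ⇒ div: x = 6.

Answer: x ∈ {6}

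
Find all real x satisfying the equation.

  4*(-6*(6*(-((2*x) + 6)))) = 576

Step 1. [4*(-6*(6*(-((2*x) + 6)))) = 576] divide by the outer 4. So div: -6*(6*(-((2*x) + 6))) = 144.
Step 2. [-6*(6*(-((2*x) + 6))) = 144] LHS = -6·(…); ÷-6 both sides ⇒ div: 6*(-((2*x) + 6)) = -24.
Step 3. [6*(-((2*x) + 6)) = -24] leading coefficient 6: divide by 6. So div: -((2*x) + 6) = -4.
Step 4. [-((2*x) + 6) = -4] flip signs both sides, so neg: (2*x) + 6 = 4.
Step 5. [(2*x) + 6 = 4] subtract 6: x sits inside (… + 6), so sub: 2*x = -2.
Step 6. [2*x = -2] LHS = 2·(…); ÷2 both sides ⇒ div: x = -1.

Answer: x ∈ {-1}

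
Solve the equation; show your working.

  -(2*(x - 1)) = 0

Step 1. [-(2*(x - 1)) = 0] leading − — multiply by −1 ⇒ neg: 2*(x - 1) = 0.
Step 2. [2*(x - 1) = 0] 2·(inner) — divide through by 2 ⇒ div: x - 1 = 0.
Step 3. [x - 1 = 0] the outer -1 inverts by adding 1, so sub: x = 1.

Answer: x ∈ {1}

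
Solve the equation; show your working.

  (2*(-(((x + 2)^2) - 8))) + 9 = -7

Step 1. [(2*(-(((x + 2)^2) - 8))) + 9 = -7] the outer +9 inverts by subtracting 9 ⇒ sub: 2*(-(((x + 2)^2) - 8)) = -16.
Step 2. [2*(-(((x + 2)^2) - 8)) = -16] leading coefficient 2: divide by 2, so div: -(((x + 2)^2) - 8) = -8.
Step 3. [-(((x + 2)^2) - 8) = -8] flip signs both sides ⇒ neg: ((x + 2)^2) - 8 = 8.
Step 4. [((x + 2)^2) - 8 = 8] peel the -8: add 8 from each side ⇒ sub: (x + 2)^2 = 16.
Step 5. [(x + 2)^2 = 16] √ both sides: 16 ≥ 0 gives two branches. So sqrt: x + 2 = 4 or -4.
Step 6. [x + 2 = 4 or -4] +2 is outermost — subtract 2 both sides ⇒ sub: x = 2 or -6.

Answer: x ∈ {-6, 2}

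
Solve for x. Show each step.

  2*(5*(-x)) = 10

Step 1. [2*(5*(-x)) = 10] 2·(inner) — divide through by 2. So div: 5*(-x) = 5.
Step 2. [5*(-x) = 5] LHS = 5·(…); ÷5 both sides ⇒ div: -x = 1.
Step 3. [-x = 1] flip signs both sides, so neg: x = -1.

Answer: x ∈ {-1}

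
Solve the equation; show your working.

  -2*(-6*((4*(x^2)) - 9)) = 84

Step 1. [-2*(-6*((4*(x^2)) - 9)) = 84] -2·(inner) — divide through by -2 ⇒ div: -6*((4*(x^2)) - 9) = -42.
Step 2. [-6*((4*(x^2)) - 9) = -42] -6 out front; divide by -6 ⇒ div: (4*(x^2)) - 9 = 7.
Step 3. [(4*(x^2)) - 9 = 7] the outer -9 inverts by adding 9, so sub: 4*(x^2) = 16.
Step 4. [4*(x^2) = 16] leading coefficient 4: divide by 4. So div: x^2 = 4.
Step 5. [x^2 = 4] √ both sides: 4 ≥ 0 gives two branches ⇒ sqrt: x = 2 or -2.

Answer: x ∈ {-2, 2}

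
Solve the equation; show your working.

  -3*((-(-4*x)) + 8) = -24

Step 1. [-3*((-(-4*x)) + 8) = -24] divide by the outer -3 ⇒ div: (-(-4*x)) + 8 = 8.
Step 2. [(-(-4*x)) + 8 = 8] peel the +8: subtract 8 from each side ⇒ sub: -(-4*x) = 0.
Step 3. [-(-4*x) = 0] LHS negated; negate both sides. So neg: -4*x = 0.
Step 4. [-4*x = 0] -4 out front; divide by -4, so div: x = 0.

Answer: x ∈ {0}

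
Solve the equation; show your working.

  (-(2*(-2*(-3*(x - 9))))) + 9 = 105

Step 1. [(-(2*(-2*(-3*(x - 9))))) + 9 = 105] +9 is outermost — subtract 9 both sides. So sub: -(2*(-2*(-3*(x - 9)))) = 96.
Step 2. [-(2*(-2*(-3*(x - 9)))) = 96] leading − — multiply by −1, so neg: 2*(-2*(-3*(x - 9))) = -96.
Step 3. [2*(-2*(-3*(x - 9))) = -96] LHS = 2·(…); ÷2 both sides. So div: -2*(-3*(x - 9)) = -48.
Step 4. [-2*(-3*(x - 9)) = -48] -2 out front; divide by -2, so div: -3*(x - 9) = 24.
Step 5. [-3*(x - 9) = 24] divide by the outer -3, so div: x - 9 = -8.
Step 6. [x - 9 = -8] the outer -9 inverts by adding 9. So sub: x = 1.

Answer: x ∈ {1}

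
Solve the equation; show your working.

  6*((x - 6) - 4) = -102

Step 1. [6*((x - 6) - 4) = -102] LHS = 6·(…); ÷6 both sides, so div: (x - 6) - 4 = -17.
Step 2. [(x - 6) - 4 = -17] 4 comes off first (add 4) ⇒ sub: x - 6 = -13.
Step 3. [x - 6 = -13] peel the -6: add 6 from each side ⇒ sub: x = -7.

Answer: x ∈ {-7}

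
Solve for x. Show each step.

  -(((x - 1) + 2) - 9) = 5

Step 1. [-(((x - 1) + 2) - 9) = 5] leading − — multiply by −1 ⇒ neg: ((x - 1) + 2) - 9 = -5.
Step 2. [((x - 1) + 2) - 9 = -5] the outer -9 inverts by adding 9 ⇒ sub: (x - 1) + 2 = 4.
Step 3. [(x - 1) + 2 = 4] the outer +2 inverts by subtracting 2 ⇒ sub: x - 1 = 2.
Step 4. [x - 1 = 2] peel the -1: add 1 from each side. So sub: x = 3.

Answer: x ∈ {3}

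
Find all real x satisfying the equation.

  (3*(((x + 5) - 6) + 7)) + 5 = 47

Step 1. [(3*(((x + 5) - 6) + 7)) + 5 = 47] peel the +5: subtract 5 from each side. So sub: 3*(((x + 5) - 6) + 7) = 42.
Step 2. [3*(((x + 5) - 6) + 7) = 42] LHS = 3·(…); ÷3 both sides, so div: ((x + 5) - 6) + 7 = 14.
Step 3. [((x + 5) - 6) + 7 = 14] +7 is outermost — subtract 7 both sides ⇒ sub: (x + 5) - 6 = 7.
Step 4. [(x + 5) - 6 = 7] peel the -6: add 6 from each side. So sub: x + 5 = 13.
Step 5. [x + 5 = 13] +5 is outermost — subtract 5 both sides ⇒ sub: x = 8.

Answer: x ∈ {8}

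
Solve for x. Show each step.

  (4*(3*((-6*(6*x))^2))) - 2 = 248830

Step 1. [(4*(3*((-6*(6*x))^2))) - 2 = 248830] -2 is outermost — add 2 both sides. So sub: 4*(3*((-6*(6*x))^2)) = 248832.
Step 2. [4*(3*((-6*(6*x))^2)) = 248832] leading coefficient 4: divide by 4 ⇒ div: 3*((-6*(6*x))^2) = 62208.
Step 3. [3*((-6*(6*x))^2) = 62208] LHS = 3·(…); ÷3 both sides ⇒ div: (-6*(6*x))^2 = 20736.
Step 4. [(-6*(6*x))^2 = 20736] √ both sides: 20736 ≥ 0 gives two branches ⇒ sqrt: -6*(6*x) = 144 or -144.
Step 5. [-6*(6*x) = 144 or -144] divide by the outer -6. So div: 6*x = -24 or 24.
Step 6. [6*x = -24 or 24] leading coefficient 6: divide by 6 ⇒ div: x = -4 or 4.

Answer: x ∈ {-4, 4}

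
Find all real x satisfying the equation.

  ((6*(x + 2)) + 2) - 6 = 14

Step 1. [((6*(x + 2)) + 2) - 6 = 14] add 6: x sits inside (… - 6) ⇒ sub: (6*(x + 2)) + 2 = 20.
Step 2. [(6*(x + 2)) + 2 = 20] the outer +2 inverts by subtracting 2, so sub: 6*(x + 2) = 18.
Step 3. [6*(x + 2) = 18] 6 out front; divide by 6. So div: x + 2 = 3.
Step 4. [x + 2 = 3] the outer +2 inverts by subtracting 2, so sub: x = 1.

Answer: x ∈ {1}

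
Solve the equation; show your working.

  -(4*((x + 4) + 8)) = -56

Step 1. [-(4*((x + 4) + 8)) = -56] leading − — multiply by −1, so neg: 4*((x + 4) + 8) = 56.
Step 2. [4*((x + 4) + 8) = 56] 4 out front; divide by 4, so div: (x + 4) + 8 = 14.
Step 3. [(x + 4) + 8 = 14] peel the +8: subtract 8 from each side, so sub: x + 4 = 6.
Step 4. [x + 4 = 6] 4 comes off first (subtract 4), so sub: x = 2.

Answer: x ∈ {2}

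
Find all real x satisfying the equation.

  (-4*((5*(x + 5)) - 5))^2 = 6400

Step 1. [(-4*((5*(x + 5)) - 5))^2 = 6400] 6400 ≥ 0, LHS is (·)² — take ±√. So sqrt: -4*((5*(x + 5)) - 5) = 80 or -80.
Step 2. [-4*((5*(x + 5)) - 5) = 80 or -80] -4 out front; divide by -4 ⇒ div: (5*(x + 5)) - 5 = -20 or 20.
Step 3. [(5*(x + 5)) - 5 = -20 or 20] -5 is outermost — add 5 both sides, so sub: 5*(x + 5) = -15 or 25.
Step 4. [5*(x + 5) = -15 or 25] divide by the outer 5, so div: x + 5 = -3 or 5.
Step 5. [x + 5 = -3 or 5] 5 comes off first (subtract 5), so sub: x = -8 or 0.

Answer: x ∈ {-8, 0}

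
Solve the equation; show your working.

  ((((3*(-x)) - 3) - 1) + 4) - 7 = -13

Step 1. [((((3*(-x)) - 3) - 1) + 4) - 7 = -13] the outer -7 inverts by adding 7 ⇒ sub: (((3*(-x)) - 3) - 1) + 4 = -6.
Step 2. [(((3*(-x)) - 3) - 1) + 4 = -6] +4 is outermost — subtract 4 both sides, so sub: ((3*(-x)) - 3) - 1 = -10.
Step 3. [((3*(-x)) - 3) - 1 = -10] the outer -1 inverts by adding 1, so sub: (3*(-x)) - 3 = -9.
Step 4. [(3*(-x)) - 3 = -9] 3 divides every term; factor it out ⇒ factor: (-x) - 1 = -3.
Step 5. [(-x) - 1 = -3] 1 comes off first (add 1). So sub: -x = -2.
Step 6. [-x = -2] flip signs both sides, so neg: x = 2.

Answer: x ∈ {2}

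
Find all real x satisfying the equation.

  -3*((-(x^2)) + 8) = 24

Step 1. [-3*((-(x^2)) + 8) = 24] leading coefficient -3: divide by -3, so div: (-(x^2)) + 8 = -8.
Step 2. [(-(x^2)) + 8 = -8] +8 is outermost — subtract 8 both sides ⇒ sub: -(x^2) = -16.
Step 3. [-(x^2) = -16] flip signs both sides, so neg: x^2 = 16.
Step 4. [x^2 = 16] √ both sides: 16 ≥ 0 gives two branches. So sqrt: x = 4 or -4.

Answer: x ∈ {-4, 4}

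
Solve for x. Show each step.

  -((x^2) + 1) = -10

Step 1. [-((x^2) + 1) = -10] flip signs both sides. So neg: (x^2) + 1 = 10.
Step 2. [(x^2) + 1 = 10] 1 comes off first (subtract 1) ⇒ sub: x^2 = 9.
Step 3. [x^2 = 9] LHS squared, RHS 9 ≥ 0: apply √ (±). So sqrt: x = 3 or -3.

Answer: x ∈ {-3, 3}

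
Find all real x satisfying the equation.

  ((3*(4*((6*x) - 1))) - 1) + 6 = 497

Step 1. [((3*(4*((6*x) - 1))) - 1) + 6 = 497] 6 comes off first (subtract 6) ⇒ sub: (3*(4*((6*x) - 1))) - 1 = 491.
Step 2. [(3*(4*((6*x) - 1))) - 1 = 491] -1 is outermost — add 1 both sides ⇒ sub: 3*(4*((6*x) - 1)) = 492.
Step 3. [3*(4*((6*x) - 1)) = 492] LHS = 3·(…); ÷3 both sides ⇒ div: 4*((6*x) - 1) = 164.
Step 4. [4*((6*x) - 1) = 164] divide by the outer 4. So div: (6*x) - 1 = 41.
Step 5. [(6*x) - 1 = 41] -1 is outermost — add 1 both sides ⇒ sub: 6*x = 42.
Step 6. [6*x = 42] 6·(inner) — divide through by 6, so div: x = 7.

Answer: x ∈ {7}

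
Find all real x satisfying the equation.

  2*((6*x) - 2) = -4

Step 1. [2*((6*x) - 2) = -4] leading coefficient 2: divide by 2, so div: (6*x) - 2 = -2.
Step 2. [(6*x) - 2 = -2] peel the -2: add 2 from each side. So sub: 6*x = 0.
Step 3. [6*x = 0] divide by the outer 6, so div: x = 0.

Answer: x ∈ {0}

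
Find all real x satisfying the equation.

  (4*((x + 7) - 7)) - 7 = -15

Step 1. [(4*((x + 7) - 7)) - 7 = -15] 7 comes off first (add 7). So sub: 4*((x + 7) - 7) = -8.
Step 2. [4*((x + 7) - 7) = -8] divide by the outer 4, so div: (x + 7) - 7 = -2.
Step 3. [(x + 7) - 7 = -2] add 7: x sits inside (… - 7) ⇒ sub: x + 7 = 5.
Step 4. [x + 7 = 5] peel the +7: subtract 7 from each side, so sub: x = -2.

Answer: x ∈ {-2}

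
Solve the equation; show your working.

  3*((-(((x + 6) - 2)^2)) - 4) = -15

Step 1. [3*((-(((x + 6) - 2)^2)) - 4) = -15] leading coefficient 3: divide by 3 ⇒ div: (-(((x + 6) - 2)^2)) - 4 = -5.
Step 2. [(-(((x + 6) - 2)^2)) - 4 = -5] add 4: x sits inside (… - 4), so sub: -(((x + 6) - 2)^2) = -1.
Step 3. [-(((x + 6) - 2)^2) = -1] leading − — multiply by −1 ⇒ neg: ((x + 6) - 2)^2 = 1.
Step 4. [((x + 6) - 2)^2 = 1] LHS squared, RHS 1 ≥ 0: apply √ (±), so sqrt: (x + 6) - 2 = 1 or -1.
Step 5. [(x + 6) - 2 = 1 or -1] 2 comes off first (add 2) ⇒ sub: x + 6 = 3 or 1.
Step 6. [x + 6 = 3 or 1] +6 is outermost — subtract 6 both sides, so sub: x = -3 or -5.

Answer: x ∈ {-5, -3}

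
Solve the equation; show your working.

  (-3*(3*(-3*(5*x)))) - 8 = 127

Step 1. [(-3*(3*(-3*(5*x)))) - 8 = 127] 8 comes off first (add 8) ⇒ sub: -3*(3*(-3*(5*x))) = 135.
Step 2. [-3*(3*(-3*(5*x))) = 135] -3·(inner) — divide through by -3, so div: 3*(-3*(5*x)) = -45.
Step 3. [3*(-3*(5*x)) = -45] 3 out front; divide by 3 ⇒ div: -3*(5*x) = -15.
Step 4. [-3*(5*x) = -15] -3 out front; divide by -3 ⇒ div: 5*x = 5.
Step 5. [5*x = 5] divide by the outer 5, so div: x = 1.

Answer: x ∈ {1}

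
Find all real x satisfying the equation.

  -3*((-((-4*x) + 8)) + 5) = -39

Step 1. [-3*((-((-4*x) + 8)) + 5) = -39] -3·(inner) — divide through by -3, so div: (-((-4*x) + 8)) + 5 = 13.
Step 2. [(-((-4*x) + 8)) + 5 = 13] +5 is outermost — subtract 5 both sides. So sub: -((-4*x) + 8) = 8.
Step 3. [-((-4*x) + 8) = 8] LHS negated; negate both sides. So neg: (-4*x) + 8 = -8.
Step 4. [(-4*x) + 8 = -8] -4 | LHS and -4 | -8: pull -4 out ⇒ factor: x - 2 = 2.
Step 5. [x - 2 = 2] -2 is outermost — add 2 both sides, so sub: x = 4.

Answer: x ∈ {4}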